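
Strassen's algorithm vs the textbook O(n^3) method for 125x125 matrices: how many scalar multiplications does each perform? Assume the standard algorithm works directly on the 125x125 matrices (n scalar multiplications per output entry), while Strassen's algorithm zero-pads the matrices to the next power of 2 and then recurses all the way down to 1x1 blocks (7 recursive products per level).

Matrix multiplication for 125x125 matrices:

Strassen's algorithm requires power-of-2 dimensions. Pad 125x125 to 128x128 (next power of 2).

Standard algorithm: 125^3 = 1953125 multiplications
Strassen's algorithm: 7^(log2(128)) = 7^7 = 823543 multiplications
Savings: 1953125 - 823543 = 1129582 multiplications

Standard: 1953125 multiplications (125^3). Strassen: 823543 multiplications (7^7, after padding to 128x128). Strassen reduces 8 recursive multiplications to 7 at each level.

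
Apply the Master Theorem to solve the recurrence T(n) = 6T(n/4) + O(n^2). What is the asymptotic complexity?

Master Theorem for T(n) = 6T(n/4) + O(n^2):

a = 6, b = 4, c = 2
log_b(a) = log_4(6) = 1.2925

Case 3: c = 2 > log_4(6) = 1.2925
T(n) = O(n^2) = O(n^2)

For T(n) = 6T(n/4) + O(n^2): log_4(6) = 1.2925. This is Case 3 of the Master Theorem (c > log_b(a), work dominated by root), giving O(n^2).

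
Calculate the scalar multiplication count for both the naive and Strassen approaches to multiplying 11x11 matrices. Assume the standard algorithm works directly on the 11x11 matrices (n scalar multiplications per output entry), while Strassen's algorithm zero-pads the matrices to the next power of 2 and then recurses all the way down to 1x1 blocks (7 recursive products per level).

Matrix multiplication for 11x11 matrices:

Strassen's algorithm requires power-of-2 dimensions. Pad 11x11 to 16x16 (next power of 2).

Standard algorithm: 11^3 = 1331 multiplications
Strassen's algorithm: 7^(log2(16)) = 7^4 = 2401 multiplications
Difference: 1331 - 2401 = -1070 (Strassen uses MORE here due to padding overhead — for small or just-over-power-of-2 n, padding can outweigh the per-level savings)

Standard: 1331 multiplications (11^3). Strassen: 2401 multiplications (7^4, after padding to 16x16). Strassen reduces 8 recursive multiplications to 7 at each level.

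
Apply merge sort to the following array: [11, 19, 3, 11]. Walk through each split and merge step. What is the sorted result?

Merge sort trace:

Split: [11, 19, 3, 11] -> [11, 19] and [3, 11]
  Split: [11, 19] -> [11] and [19]
  Merge: [11] + [19] -> [11, 19]
  Split: [3, 11] -> [3] and [11]
  Merge: [3] + [11] -> [3, 11]
Merge: [11, 19] + [3, 11] -> [3, 11, 11, 19]

Final sorted array: [3, 11, 11, 19]

The merge sort proceeds by recursively splitting the array and merging sorted halves.
After all merges, the sorted array is [3, 11, 11, 19].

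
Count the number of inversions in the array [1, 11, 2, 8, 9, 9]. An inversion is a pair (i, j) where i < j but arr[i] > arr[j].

Finding inversions in [1, 11, 2, 8, 9, 9]:

(1, 2): arr[1]=11 > arr[2]=2
(1, 3): arr[1]=11 > arr[3]=8
(1, 4): arr[1]=11 > arr[4]=9
(1, 5): arr[1]=11 > arr[5]=9

Total inversions: 4

The array has 4 inversion(s): (1,2), (1,3), (1,4), (1,5). Each pair (i,j) satisfies i < j and arr[i] > arr[j].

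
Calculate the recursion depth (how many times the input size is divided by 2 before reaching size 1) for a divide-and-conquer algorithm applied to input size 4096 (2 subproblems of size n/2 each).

For divide and conquer with division factor 2:

Problem sizes at each level:
Level 0: 4096
Level 1: 2048
Level 2: 1024
Level 3: 512
Level 4: 256
Level 5: 128
Level 6: 64
Level 7: 32
Level 8: 16
Level 9: 8
Level 10: 4
Level 11: 2
Level 12: 1

The root is level 0 and the size-1 base case is level 12 (the tree spans levels 0 through 12, i.e. 13 levels counting the root), so the depth is the number of divisions: log_2(4096) = 12

The recursion tree depth is log_2(4096) = 12. At each level, the problem size is divided by 2, so it takes 12 divisions to reduce to a base case of size 1. The algorithm makes 2 recursive calls at each level.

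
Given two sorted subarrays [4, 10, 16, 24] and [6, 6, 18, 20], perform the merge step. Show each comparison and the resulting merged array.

Merging process:

Compare 4 vs 6: take 4 from left. Merged: [4]
Compare 10 vs 6: take 6 from right. Merged: [4, 6]
Compare 10 vs 6: take 6 from right. Merged: [4, 6, 6]
Compare 10 vs 18: take 10 from left. Merged: [4, 6, 6, 10]
Compare 16 vs 18: take 16 from left. Merged: [4, 6, 6, 10, 16]
Compare 24 vs 18: take 18 from right. Merged: [4, 6, 6, 10, 16, 18]
Compare 24 vs 20: take 20 from right. Merged: [4, 6, 6, 10, 16, 18, 20]
Append remaining from left: [24]. Merged: [4, 6, 6, 10, 16, 18, 20, 24]

Final merged array: [4, 6, 6, 10, 16, 18, 20, 24]
Total comparisons: 7

The merged array is [4, 6, 6, 10, 16, 18, 20, 24], requiring 7 comparisons. The merge step runs in O(n) time where n is the total number of elements.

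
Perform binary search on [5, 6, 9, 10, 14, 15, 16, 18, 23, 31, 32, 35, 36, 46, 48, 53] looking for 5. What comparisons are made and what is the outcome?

Binary search for 5 in [5, 6, 9, 10, 14, 15, 16, 18, 23, 31, 32, 35, 36, 46, 48, 53]:

lo=0, hi=15, mid=7, arr[mid]=18 -> 18 > 5, search left half
lo=0, hi=6, mid=3, arr[mid]=10 -> 10 > 5, search left half
lo=0, hi=2, mid=1, arr[mid]=6 -> 6 > 5, search left half
lo=0, hi=0, mid=0, arr[mid]=5 -> Found target at index 0!

Binary search finds 5 at index 0 after 4 comparisons. The search repeatedly halves the search space by comparing with the middle element.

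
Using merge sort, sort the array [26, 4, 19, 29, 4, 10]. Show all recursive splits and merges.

Merge sort trace:

Split: [26, 4, 19, 29, 4, 10] -> [26, 4, 19] and [29, 4, 10]
  Split: [26, 4, 19] -> [26] and [4, 19]
    Split: [4, 19] -> [4] and [19]
    Merge: [4] + [19] -> [4, 19]
  Merge: [26] + [4, 19] -> [4, 19, 26]
  Split: [29, 4, 10] -> [29] and [4, 10]
    Split: [4, 10] -> [4] and [10]
    Merge: [4] + [10] -> [4, 10]
  Merge: [29] + [4, 10] -> [4, 10, 29]
Merge: [4, 19, 26] + [4, 10, 29] -> [4, 4, 10, 19, 26, 29]

Final sorted array: [4, 4, 10, 19, 26, 29]

The merge sort proceeds by recursively splitting the array and merging sorted halves.
After all merges, the sorted array is [4, 4, 10, 19, 26, 29].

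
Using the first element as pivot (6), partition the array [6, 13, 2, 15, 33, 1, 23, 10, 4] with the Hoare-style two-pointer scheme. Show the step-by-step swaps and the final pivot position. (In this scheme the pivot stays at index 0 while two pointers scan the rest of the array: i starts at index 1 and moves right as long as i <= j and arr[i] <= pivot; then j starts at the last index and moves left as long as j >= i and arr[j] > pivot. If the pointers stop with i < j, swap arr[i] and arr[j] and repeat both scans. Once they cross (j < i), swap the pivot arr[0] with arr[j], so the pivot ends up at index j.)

Hoare-style two-pointer partition with pivot = 6:

Initial array: [6, 13, 2, 15, 33, 1, 23, 10, 4]

Pointers start at i = 1, j = 8.
i stops at index 1 (arr[1]=13 > 6), j stops at index 8 (arr[8]=4 <= 6): swap arr[1] and arr[8], array becomes [6, 4, 2, 15, 33, 1, 23, 10, 13]
i stops at index 3 (arr[3]=15 > 6), j stops at index 5 (arr[5]=1 <= 6): swap arr[3] and arr[5], array becomes [6, 4, 2, 1, 33, 15, 23, 10, 13]
i ends at 4, j ends at 3: the pointers have crossed (j < i), so scanning stops.

Swap pivot arr[0] with arr[3] to place pivot at position 3: [1, 4, 2, 6, 33, 15, 23, 10, 13]
Pivot position: 3

After partitioning with pivot 6, the array becomes [1, 4, 2, 6, 33, 15, 23, 10, 13]. The pivot is placed at index 3. All elements to the left of the pivot are <= 6, and all elements to the right are > 6.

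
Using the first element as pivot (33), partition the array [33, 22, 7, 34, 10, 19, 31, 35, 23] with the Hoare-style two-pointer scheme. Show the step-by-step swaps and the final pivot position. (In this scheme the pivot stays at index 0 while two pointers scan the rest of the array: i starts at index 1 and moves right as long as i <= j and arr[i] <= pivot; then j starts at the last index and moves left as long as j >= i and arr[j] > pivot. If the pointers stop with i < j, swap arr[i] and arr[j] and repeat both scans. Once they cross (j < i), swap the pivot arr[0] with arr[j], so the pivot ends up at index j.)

Hoare-style two-pointer partition with pivot = 33:

Initial array: [33, 22, 7, 34, 10, 19, 31, 35, 23]

Pointers start at i = 1, j = 8.
i stops at index 3 (arr[3]=34 > 33), j stops at index 8 (arr[8]=23 <= 33): swap arr[3] and arr[8], array becomes [33, 22, 7, 23, 10, 19, 31, 35, 34]
i ends at 7, j ends at 6: the pointers have crossed (j < i), so scanning stops.

Swap pivot arr[0] with arr[6] to place pivot at position 6: [31, 22, 7, 23, 10, 19, 33, 35, 34]
Pivot position: 6

After partitioning with pivot 33, the array becomes [31, 22, 7, 23, 10, 19, 33, 35, 34]. The pivot is placed at index 6. All elements to the left of the pivot are <= 33, and all elements to the right are > 33.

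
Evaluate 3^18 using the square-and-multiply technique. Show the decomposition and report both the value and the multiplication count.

Computing 3^18 by squaring (build up from 3^1; each line after the first costs one multiplication):

3^1 = 3
3^2 = (3^1)^2 = 3^2 = 9
3^4 = (3^2)^2 = 9^2 = 81
3^8 = (3^4)^2 = 81^2 = 6561
3^9 = 3 * 3^8 = 3 * 6561 = 19683
3^18 = (3^9)^2 = 19683^2 = 387420489

Result: 387420489
Multiplications needed: 5 (5 lines after 3^1)

3^18 = 387420489. Using exponentiation by squaring, this requires 5 multiplications. The key idea: if the exponent is even, square the half-power; if odd, multiply by the base once.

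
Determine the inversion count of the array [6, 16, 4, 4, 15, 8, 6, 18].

Finding inversions in [6, 16, 4, 4, 15, 8, 6, 18]:

(0, 2): arr[0]=6 > arr[2]=4
(0, 3): arr[0]=6 > arr[3]=4
(1, 2): arr[1]=16 > arr[2]=4
(1, 3): arr[1]=16 > arr[3]=4
(1, 4): arr[1]=16 > arr[4]=15
(1, 5): arr[1]=16 > arr[5]=8
(1, 6): arr[1]=16 > arr[6]=6
(4, 5): arr[4]=15 > arr[5]=8
(4, 6): arr[4]=15 > arr[6]=6
(5, 6): arr[5]=8 > arr[6]=6

Total inversions: 10

The array has 10 inversion(s): (0,2), (0,3), (1,2), (1,3), (1,4), (1,5), (1,6), (4,5), (4,6), (5,6). Each pair (i,j) satisfies i < j and arr[i] > arr[j].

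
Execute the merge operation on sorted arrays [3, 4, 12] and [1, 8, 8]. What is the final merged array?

Merging process:

Compare 3 vs 1: take 1 from right. Merged: [1]
Compare 3 vs 8: take 3 from left. Merged: [1, 3]
Compare 4 vs 8: take 4 from left. Merged: [1, 3, 4]
Compare 12 vs 8: take 8 from right. Merged: [1, 3, 4, 8]
Compare 12 vs 8: take 8 from right. Merged: [1, 3, 4, 8, 8]
Append remaining from left: [12]. Merged: [1, 3, 4, 8, 8, 12]

Final merged array: [1, 3, 4, 8, 8, 12]
Total comparisons: 5

The merged array is [1, 3, 4, 8, 8, 12], requiring 5 comparisons. The merge step runs in O(n) time where n is the total number of elements.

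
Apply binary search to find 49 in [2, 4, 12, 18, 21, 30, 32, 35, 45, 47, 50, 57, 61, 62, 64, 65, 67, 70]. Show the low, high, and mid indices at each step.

Binary search for 49 in [2, 4, 12, 18, 21, 30, 32, 35, 45, 47, 50, 57, 61, 62, 64, 65, 67, 70]:

lo=0, hi=17, mid=8, arr[mid]=45 -> 45 < 49, search right half
lo=9, hi=17, mid=13, arr[mid]=62 -> 62 > 49, search left half
lo=9, hi=12, mid=10, arr[mid]=50 -> 50 > 49, search left half
lo=9, hi=9, mid=9, arr[mid]=47 -> 47 < 49, search right half
lo=10 > hi=9, target 49 not found

Binary search determines that 49 is not in the array after 4 comparisons. The search space was exhausted without finding the target.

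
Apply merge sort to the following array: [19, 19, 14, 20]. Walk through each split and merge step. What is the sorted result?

Merge sort trace:

Split: [19, 19, 14, 20] -> [19, 19] and [14, 20]
  Split: [19, 19] -> [19] and [19]
  Merge: [19] + [19] -> [19, 19]
  Split: [14, 20] -> [14] and [20]
  Merge: [14] + [20] -> [14, 20]
Merge: [19, 19] + [14, 20] -> [14, 19, 19, 20]

Final sorted array: [14, 19, 19, 20]

The merge sort proceeds by recursively splitting the array and merging sorted halves.
After all merges, the sorted array is [14, 19, 19, 20].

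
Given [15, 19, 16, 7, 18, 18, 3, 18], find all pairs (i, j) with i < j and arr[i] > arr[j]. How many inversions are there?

Finding inversions in [15, 19, 16, 7, 18, 18, 3, 18]:

(0, 3): arr[0]=15 > arr[3]=7
(0, 6): arr[0]=15 > arr[6]=3
(1, 2): arr[1]=19 > arr[2]=16
(1, 3): arr[1]=19 > arr[3]=7
(1, 4): arr[1]=19 > arr[4]=18
(1, 5): arr[1]=19 > arr[5]=18
(1, 6): arr[1]=19 > arr[6]=3
(1, 7): arr[1]=19 > arr[7]=18
(2, 3): arr[2]=16 > arr[3]=7
(2, 6): arr[2]=16 > arr[6]=3
(3, 6): arr[3]=7 > arr[6]=3
(4, 6): arr[4]=18 > arr[6]=3
(5, 6): arr[5]=18 > arr[6]=3

Total inversions: 13

The array has 13 inversion(s): (0,3), (0,6), (1,2), (1,3), (1,4), (1,5), (1,6), (1,7), (2,3), (2,6), (3,6), (4,6), (5,6). Each pair (i,j) satisfies i < j and arr[i] > arr[j].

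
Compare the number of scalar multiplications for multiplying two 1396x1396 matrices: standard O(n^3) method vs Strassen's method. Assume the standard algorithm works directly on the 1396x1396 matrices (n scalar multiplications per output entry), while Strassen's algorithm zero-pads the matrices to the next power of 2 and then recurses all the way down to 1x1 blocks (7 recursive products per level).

Matrix multiplication for 1396x1396 matrices:

Strassen's algorithm requires power-of-2 dimensions. Pad 1396x1396 to 2048x2048 (next power of 2).

Standard algorithm: 1396^3 = 2720547136 multiplications
Strassen's algorithm: 7^(log2(2048)) = 7^11 = 1977326743 multiplications
Savings: 2720547136 - 1977326743 = 743220393 multiplications

Standard: 2720547136 multiplications (1396^3). Strassen: 1977326743 multiplications (7^11, after padding to 2048x2048). Strassen reduces 8 recursive multiplications to 7 at each level.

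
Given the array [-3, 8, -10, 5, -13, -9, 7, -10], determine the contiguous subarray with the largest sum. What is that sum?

Using Kadane's algorithm on [-3, 8, -10, 5, -13, -9, 7, -10]:

Scanning through the array:
Position 1 (value 8): max_ending_here = 8, max_so_far = 8
Position 2 (value -10): max_ending_here = -2, max_so_far = 8
Position 3 (value 5): max_ending_here = 5, max_so_far = 8
Position 4 (value -13): max_ending_here = -8, max_so_far = 8
Position 5 (value -9): max_ending_here = -9, max_so_far = 8
Position 6 (value 7): max_ending_here = 7, max_so_far = 8
Position 7 (value -10): max_ending_here = -3, max_so_far = 8

Maximum subarray: [8]
Maximum sum: 8

The maximum subarray is [8] with sum 8. This subarray runs from index 1 to index 1.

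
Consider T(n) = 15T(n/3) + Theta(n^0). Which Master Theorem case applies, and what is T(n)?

Master Theorem for T(n) = 15T(n/3) + O(n^0):

a = 15, b = 3, c = 0
log_b(a) = log_3(15) = 2.4650

Case 1: c = 0 < log_3(15) = 2.4650
T(n) = O(n^(log_3 15))

For T(n) = 15T(n/3) + O(n^0): log_3(15) = 2.4650. This is Case 1 of the Master Theorem (c < log_b(a), work dominated by leaves), giving O(n^(log_3 15)).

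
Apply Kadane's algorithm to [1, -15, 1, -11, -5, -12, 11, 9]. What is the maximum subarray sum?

Using Kadane's algorithm on [1, -15, 1, -11, -5, -12, 11, 9]:

Scanning through the array:
Position 1 (value -15): max_ending_here = -14, max_so_far = 1
Position 2 (value 1): max_ending_here = 1, max_so_far = 1
Position 3 (value -11): max_ending_here = -10, max_so_far = 1
Position 4 (value -5): max_ending_here = -5, max_so_far = 1
Position 5 (value -12): max_ending_here = -12, max_so_far = 1
Position 6 (value 11): max_ending_here = 11, max_so_far = 11
Position 7 (value 9): max_ending_here = 20, max_so_far = 20

Maximum subarray: [11, 9]
Maximum sum: 20

The maximum subarray is [11, 9] with sum 20. This subarray runs from index 6 to index 7.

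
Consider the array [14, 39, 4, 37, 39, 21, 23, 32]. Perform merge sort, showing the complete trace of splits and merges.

Merge sort trace:

Split: [14, 39, 4, 37, 39, 21, 23, 32] -> [14, 39, 4, 37] and [39, 21, 23, 32]
  Split: [14, 39, 4, 37] -> [14, 39] and [4, 37]
    Split: [14, 39] -> [14] and [39]
    Merge: [14] + [39] -> [14, 39]
    Split: [4, 37] -> [4] and [37]
    Merge: [4] + [37] -> [4, 37]
  Merge: [14, 39] + [4, 37] -> [4, 14, 37, 39]
  Split: [39, 21, 23, 32] -> [39, 21] and [23, 32]
    Split: [39, 21] -> [39] and [21]
    Merge: [39] + [21] -> [21, 39]
    Split: [23, 32] -> [23] and [32]
    Merge: [23] + [32] -> [23, 32]
  Merge: [21, 39] + [23, 32] -> [21, 23, 32, 39]
Merge: [4, 14, 37, 39] + [21, 23, 32, 39] -> [4, 14, 21, 23, 32, 37, 39, 39]

Final sorted array: [4, 14, 21, 23, 32, 37, 39, 39]

The merge sort proceeds by recursively splitting the array and merging sorted halves.
After all merges, the sorted array is [4, 14, 21, 23, 32, 37, 39, 39].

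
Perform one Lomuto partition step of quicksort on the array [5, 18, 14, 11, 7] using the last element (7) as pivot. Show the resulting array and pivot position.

Lomuto partition with pivot = 7:

Initial array: [5, 18, 14, 11, 7]

arr[0]=5 <= 7: swap with position 0, array becomes [5, 18, 14, 11, 7]
arr[1]=18 > 7: no swap
arr[2]=14 > 7: no swap
arr[3]=11 > 7: no swap

Place pivot at position 1: [5, 7, 14, 11, 18]
Pivot position: 1

After partitioning with pivot 7, the array becomes [5, 7, 14, 11, 18]. The pivot is placed at index 1. All elements to the left of the pivot are <= 7, and all elements to the right are > 7.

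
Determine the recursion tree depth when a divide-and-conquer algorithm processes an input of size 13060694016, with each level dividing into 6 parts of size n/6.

For divide and conquer with division factor 6:

Problem sizes at each level:
Level 0: 13060694016
Level 1: 2176782336
Level 2: 362797056
Level 3: 60466176
Level 4: 10077696
Level 5: 1679616
Level 6: 279936
Level 7: 46656
Level 8: 7776
Level 9: 1296
Level 10: 216
Level 11: 36
Level 12: 6
Level 13: 1

The root is level 0 and the size-1 base case is level 13 (the tree spans levels 0 through 13, i.e. 14 levels counting the root), so the depth is the number of divisions: log_6(13060694016) = 13

The recursion tree depth is log_6(13060694016) = 13. At each level, the problem size is divided by 6, so it takes 13 divisions to reduce to a base case of size 1. The algorithm makes 6 recursive calls at each level.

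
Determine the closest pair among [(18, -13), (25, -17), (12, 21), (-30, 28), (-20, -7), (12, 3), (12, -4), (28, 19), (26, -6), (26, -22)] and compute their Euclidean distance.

Computing all pairwise distances among 10 points:

d((18, -13), (25, -17)) = 8.0623
d((18, -13), (12, 21)) = 34.5254
d((18, -13), (-30, 28)) = 63.1269
d((18, -13), (-20, -7)) = 38.4708
d((18, -13), (12, 3)) = 17.088
d((18, -13), (12, -4)) = 10.8167
d((18, -13), (28, 19)) = 33.5261
d((18, -13), (26, -6)) = 10.6301
d((18, -13), (26, -22)) = 12.0416
d((25, -17), (12, 21)) = 40.1622
d((25, -17), (-30, 28)) = 71.0634
d((25, -17), (-20, -7)) = 46.0977
d((25, -17), (12, 3)) = 23.8537
d((25, -17), (12, -4)) = 18.3848
d((25, -17), (28, 19)) = 36.1248
d((25, -17), (26, -6)) = 11.0454
d((25, -17), (26, -22)) = 5.099 <-- minimum
d((12, 21), (-30, 28)) = 42.5793
d((12, 21), (-20, -7)) = 42.5206
d((12, 21), (12, 3)) = 18.0
d((12, 21), (12, -4)) = 25.0
d((12, 21), (28, 19)) = 16.1245
d((12, 21), (26, -6)) = 30.4138
d((12, 21), (26, -22)) = 45.2217
d((-30, 28), (-20, -7)) = 36.4005
d((-30, 28), (12, 3)) = 48.8774
d((-30, 28), (12, -4)) = 52.8015
d((-30, 28), (28, 19)) = 58.6941
d((-30, 28), (26, -6)) = 65.5134
d((-30, 28), (26, -22)) = 75.0733
d((-20, -7), (12, 3)) = 33.5261
d((-20, -7), (12, -4)) = 32.1403
d((-20, -7), (28, 19)) = 54.5894
d((-20, -7), (26, -6)) = 46.0109
d((-20, -7), (26, -22)) = 48.3839
d((12, 3), (12, -4)) = 7.0
d((12, 3), (28, 19)) = 22.6274
d((12, 3), (26, -6)) = 16.6433
d((12, 3), (26, -22)) = 28.6531
d((12, -4), (28, 19)) = 28.0179
d((12, -4), (26, -6)) = 14.1421
d((12, -4), (26, -22)) = 22.8035
d((28, 19), (26, -6)) = 25.0799
d((28, 19), (26, -22)) = 41.0488
d((26, -6), (26, -22)) = 16.0

Closest pair: (25, -17) and (26, -22) with distance 5.099

The closest pair is (25, -17) and (26, -22) with Euclidean distance 5.099. For 10 points, brute-force pairwise comparison is shown above. For large n, the divide-and-conquer algorithm (sort by x, recurse on halves, check the dividing strip) achieves O(n log n).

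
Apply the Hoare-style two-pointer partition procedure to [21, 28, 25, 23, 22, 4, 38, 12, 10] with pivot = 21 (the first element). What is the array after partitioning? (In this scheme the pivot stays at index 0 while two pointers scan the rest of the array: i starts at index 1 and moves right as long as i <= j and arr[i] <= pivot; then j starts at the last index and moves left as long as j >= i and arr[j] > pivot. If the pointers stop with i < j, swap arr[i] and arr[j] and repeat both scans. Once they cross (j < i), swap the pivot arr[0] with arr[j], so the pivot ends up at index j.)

Hoare-style two-pointer partition with pivot = 21:

Initial array: [21, 28, 25, 23, 22, 4, 38, 12, 10]

Pointers start at i = 1, j = 8.
i stops at index 1 (arr[1]=28 > 21), j stops at index 8 (arr[8]=10 <= 21): swap arr[1] and arr[8], array becomes [21, 10, 25, 23, 22, 4, 38, 12, 28]
i stops at index 2 (arr[2]=25 > 21), j stops at index 7 (arr[7]=12 <= 21): swap arr[2] and arr[7], array becomes [21, 10, 12, 23, 22, 4, 38, 25, 28]
i stops at index 3 (arr[3]=23 > 21), j stops at index 5 (arr[5]=4 <= 21): swap arr[3] and arr[5], array becomes [21, 10, 12, 4, 22, 23, 38, 25, 28]
i ends at 4, j ends at 3: the pointers have crossed (j < i), so scanning stops.

Swap pivot arr[0] with arr[3] to place pivot at position 3: [4, 10, 12, 21, 22, 23, 38, 25, 28]
Pivot position: 3

After partitioning with pivot 21, the array becomes [4, 10, 12, 21, 22, 23, 38, 25, 28]. The pivot is placed at index 3. All elements to the left of the pivot are <= 21, and all elements to the right are > 21.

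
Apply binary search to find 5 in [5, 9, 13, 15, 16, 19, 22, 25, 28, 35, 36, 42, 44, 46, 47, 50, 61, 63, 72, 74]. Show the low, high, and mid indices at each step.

Binary search for 5 in [5, 9, 13, 15, 16, 19, 22, 25, 28, 35, 36, 42, 44, 46, 47, 50, 61, 63, 72, 74]:

lo=0, hi=19, mid=9, arr[mid]=35 -> 35 > 5, search left half
lo=0, hi=8, mid=4, arr[mid]=16 -> 16 > 5, search left half
lo=0, hi=3, mid=1, arr[mid]=9 -> 9 > 5, search left half
lo=0, hi=0, mid=0, arr[mid]=5 -> Found target at index 0!

Binary search finds 5 at index 0 after 4 comparisons. The search repeatedly halves the search space by comparing with the middle element.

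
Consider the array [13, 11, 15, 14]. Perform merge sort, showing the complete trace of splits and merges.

Merge sort trace:

Split: [13, 11, 15, 14] -> [13, 11] and [15, 14]
  Split: [13, 11] -> [13] and [11]
  Merge: [13] + [11] -> [11, 13]
  Split: [15, 14] -> [15] and [14]
  Merge: [15] + [14] -> [14, 15]
Merge: [11, 13] + [14, 15] -> [11, 13, 14, 15]

Final sorted array: [11, 13, 14, 15]

The merge sort proceeds by recursively splitting the array and merging sorted halves.
After all merges, the sorted array is [11, 13, 14, 15].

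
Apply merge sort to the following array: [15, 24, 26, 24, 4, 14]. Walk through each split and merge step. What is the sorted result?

Merge sort trace:

Split: [15, 24, 26, 24, 4, 14] -> [15, 24, 26] and [24, 4, 14]
  Split: [15, 24, 26] -> [15] and [24, 26]
    Split: [24, 26] -> [24] and [26]
    Merge: [24] + [26] -> [24, 26]
  Merge: [15] + [24, 26] -> [15, 24, 26]
  Split: [24, 4, 14] -> [24] and [4, 14]
    Split: [4, 14] -> [4] and [14]
    Merge: [4] + [14] -> [4, 14]
  Merge: [24] + [4, 14] -> [4, 14, 24]
Merge: [15, 24, 26] + [4, 14, 24] -> [4, 14, 15, 24, 24, 26]

Final sorted array: [4, 14, 15, 24, 24, 26]

The merge sort proceeds by recursively splitting the array and merging sorted halves.
After all merges, the sorted array is [4, 14, 15, 24, 24, 26].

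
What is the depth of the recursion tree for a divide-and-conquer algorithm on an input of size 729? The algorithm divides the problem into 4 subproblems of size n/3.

For divide and conquer with division factor 3:

Problem sizes at each level:
Level 0: 729
Level 1: 243
Level 2: 81
Level 3: 27
Level 4: 9
Level 5: 3
Level 6: 1

The root is level 0 and the size-1 base case is level 6 (the tree spans levels 0 through 6, i.e. 7 levels counting the root), so the depth is the number of divisions: log_3(729) = 6

The recursion tree depth is log_3(729) = 6. At each level, the problem size is divided by 3, so it takes 6 divisions to reduce to a base case of size 1. The algorithm makes 4 recursive calls at each level.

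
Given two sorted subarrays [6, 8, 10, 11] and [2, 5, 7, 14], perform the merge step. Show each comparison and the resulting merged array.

Merging process:

Compare 6 vs 2: take 2 from right. Merged: [2]
Compare 6 vs 5: take 5 from right. Merged: [2, 5]
Compare 6 vs 7: take 6 from left. Merged: [2, 5, 6]
Compare 8 vs 7: take 7 from right. Merged: [2, 5, 6, 7]
Compare 8 vs 14: take 8 from left. Merged: [2, 5, 6, 7, 8]
Compare 10 vs 14: take 10 from left. Merged: [2, 5, 6, 7, 8, 10]
Compare 11 vs 14: take 11 from left. Merged: [2, 5, 6, 7, 8, 10, 11]
Append remaining from right: [14]. Merged: [2, 5, 6, 7, 8, 10, 11, 14]

Final merged array: [2, 5, 6, 7, 8, 10, 11, 14]
Total comparisons: 7

The merged array is [2, 5, 6, 7, 8, 10, 11, 14], requiring 7 comparisons. The merge step runs in O(n) time where n is the total number of elements.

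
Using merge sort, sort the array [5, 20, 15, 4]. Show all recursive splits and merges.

Merge sort trace:

Split: [5, 20, 15, 4] -> [5, 20] and [15, 4]
  Split: [5, 20] -> [5] and [20]
  Merge: [5] + [20] -> [5, 20]
  Split: [15, 4] -> [15] and [4]
  Merge: [15] + [4] -> [4, 15]
Merge: [5, 20] + [4, 15] -> [4, 5, 15, 20]

Final sorted array: [4, 5, 15, 20]

The merge sort proceeds by recursively splitting the array and merging sorted halves.
After all merges, the sorted array is [4, 5, 15, 20].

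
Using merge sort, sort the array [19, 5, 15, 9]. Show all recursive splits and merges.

Merge sort trace:

Split: [19, 5, 15, 9] -> [19, 5] and [15, 9]
  Split: [19, 5] -> [19] and [5]
  Merge: [19] + [5] -> [5, 19]
  Split: [15, 9] -> [15] and [9]
  Merge: [15] + [9] -> [9, 15]
Merge: [5, 19] + [9, 15] -> [5, 9, 15, 19]

Final sorted array: [5, 9, 15, 19]

The merge sort proceeds by recursively splitting the array and merging sorted halves.
After all merges, the sorted array is [5, 9, 15, 19].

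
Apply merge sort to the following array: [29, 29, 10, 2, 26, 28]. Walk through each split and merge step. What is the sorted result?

Merge sort trace:

Split: [29, 29, 10, 2, 26, 28] -> [29, 29, 10] and [2, 26, 28]
  Split: [29, 29, 10] -> [29] and [29, 10]
    Split: [29, 10] -> [29] and [10]
    Merge: [29] + [10] -> [10, 29]
  Merge: [29] + [10, 29] -> [10, 29, 29]
  Split: [2, 26, 28] -> [2] and [26, 28]
    Split: [26, 28] -> [26] and [28]
    Merge: [26] + [28] -> [26, 28]
  Merge: [2] + [26, 28] -> [2, 26, 28]
Merge: [10, 29, 29] + [2, 26, 28] -> [2, 10, 26, 28, 29, 29]

Final sorted array: [2, 10, 26, 28, 29, 29]

The merge sort proceeds by recursively splitting the array and merging sorted halves.
After all merges, the sorted array is [2, 10, 26, 28, 29, 29].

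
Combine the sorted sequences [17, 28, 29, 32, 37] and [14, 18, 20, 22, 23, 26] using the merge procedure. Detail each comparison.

Merging process:

Compare 17 vs 14: take 14 from right. Merged: [14]
Compare 17 vs 18: take 17 from left. Merged: [14, 17]
Compare 28 vs 18: take 18 from right. Merged: [14, 17, 18]
Compare 28 vs 20: take 20 from right. Merged: [14, 17, 18, 20]
Compare 28 vs 22: take 22 from right. Merged: [14, 17, 18, 20, 22]
Compare 28 vs 23: take 23 from right. Merged: [14, 17, 18, 20, 22, 23]
Compare 28 vs 26: take 26 from right. Merged: [14, 17, 18, 20, 22, 23, 26]
Append remaining from left: [28, 29, 32, 37]. Merged: [14, 17, 18, 20, 22, 23, 26, 28, 29, 32, 37]

Final merged array: [14, 17, 18, 20, 22, 23, 26, 28, 29, 32, 37]
Total comparisons: 7

The merged array is [14, 17, 18, 20, 22, 23, 26, 28, 29, 32, 37], requiring 7 comparisons. The merge step runs in O(n) time where n is the total number of elements.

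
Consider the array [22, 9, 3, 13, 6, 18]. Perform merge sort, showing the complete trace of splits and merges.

Merge sort trace:

Split: [22, 9, 3, 13, 6, 18] -> [22, 9, 3] and [13, 6, 18]
  Split: [22, 9, 3] -> [22] and [9, 3]
    Split: [9, 3] -> [9] and [3]
    Merge: [9] + [3] -> [3, 9]
  Merge: [22] + [3, 9] -> [3, 9, 22]
  Split: [13, 6, 18] -> [13] and [6, 18]
    Split: [6, 18] -> [6] and [18]
    Merge: [6] + [18] -> [6, 18]
  Merge: [13] + [6, 18] -> [6, 13, 18]
Merge: [3, 9, 22] + [6, 13, 18] -> [3, 6, 9, 13, 18, 22]

Final sorted array: [3, 6, 9, 13, 18, 22]

The merge sort proceeds by recursively splitting the array and merging sorted halves.
After all merges, the sorted array is [3, 6, 9, 13, 18, 22].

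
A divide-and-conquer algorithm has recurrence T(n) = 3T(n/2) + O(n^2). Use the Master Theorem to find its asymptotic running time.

Master Theorem for T(n) = 3T(n/2) + O(n^2):

a = 3, b = 2, c = 2
log_b(a) = log_2(3) = 1.5850

Case 3: c = 2 > log_2(3) = 1.5850
T(n) = O(n^2) = O(n^2)

For T(n) = 3T(n/2) + O(n^2): log_2(3) = 1.5850. This is Case 3 of the Master Theorem (c > log_b(a), work dominated by root), giving O(n^2).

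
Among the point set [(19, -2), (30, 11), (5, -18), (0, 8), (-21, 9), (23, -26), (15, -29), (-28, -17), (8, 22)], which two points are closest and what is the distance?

Computing all pairwise distances among 9 points:

d((19, -2), (30, 11)) = 17.0294
d((19, -2), (5, -18)) = 21.2603
d((19, -2), (0, 8)) = 21.4709
d((19, -2), (-21, 9)) = 41.4849
d((19, -2), (23, -26)) = 24.3311
d((19, -2), (15, -29)) = 27.2947
d((19, -2), (-28, -17)) = 49.3356
d((19, -2), (8, 22)) = 26.4008
d((30, 11), (5, -18)) = 38.2884
d((30, 11), (0, 8)) = 30.1496
d((30, 11), (-21, 9)) = 51.0392
d((30, 11), (23, -26)) = 37.6563
d((30, 11), (15, -29)) = 42.72
d((30, 11), (-28, -17)) = 64.405
d((30, 11), (8, 22)) = 24.5967
d((5, -18), (0, 8)) = 26.4764
d((5, -18), (-21, 9)) = 37.4833
d((5, -18), (23, -26)) = 19.6977
d((5, -18), (15, -29)) = 14.8661
d((5, -18), (-28, -17)) = 33.0151
d((5, -18), (8, 22)) = 40.1123
d((0, 8), (-21, 9)) = 21.0238
d((0, 8), (23, -26)) = 41.0488
d((0, 8), (15, -29)) = 39.9249
d((0, 8), (-28, -17)) = 37.5366
d((0, 8), (8, 22)) = 16.1245
d((-21, 9), (23, -26)) = 56.2228
d((-21, 9), (15, -29)) = 52.345
d((-21, 9), (-28, -17)) = 26.9258
d((-21, 9), (8, 22)) = 31.7805
d((23, -26), (15, -29)) = 8.544 <-- minimum
d((23, -26), (-28, -17)) = 51.788
d((23, -26), (8, 22)) = 50.2892
d((15, -29), (-28, -17)) = 44.643
d((15, -29), (8, 22)) = 51.4782
d((-28, -17), (8, 22)) = 53.0754

Closest pair: (23, -26) and (15, -29) with distance 8.544

The closest pair is (23, -26) and (15, -29) with Euclidean distance 8.544. For 9 points, brute-force pairwise comparison is shown above. For large n, the divide-and-conquer algorithm (sort by x, recurse on halves, check the dividing strip) achieves O(n log n).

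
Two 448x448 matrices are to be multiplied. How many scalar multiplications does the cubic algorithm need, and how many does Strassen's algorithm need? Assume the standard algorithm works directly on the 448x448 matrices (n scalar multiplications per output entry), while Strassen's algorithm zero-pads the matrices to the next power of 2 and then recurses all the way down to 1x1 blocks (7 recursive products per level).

Matrix multiplication for 448x448 matrices:

Strassen's algorithm requires power-of-2 dimensions. Pad 448x448 to 512x512 (next power of 2).

Standard algorithm: 448^3 = 89915392 multiplications
Strassen's algorithm: 7^(log2(512)) = 7^9 = 40353607 multiplications
Savings: 89915392 - 40353607 = 49561785 multiplications

Standard: 89915392 multiplications (448^3). Strassen: 40353607 multiplications (7^9, after padding to 512x512). Strassen reduces 8 recursive multiplications to 7 at each level.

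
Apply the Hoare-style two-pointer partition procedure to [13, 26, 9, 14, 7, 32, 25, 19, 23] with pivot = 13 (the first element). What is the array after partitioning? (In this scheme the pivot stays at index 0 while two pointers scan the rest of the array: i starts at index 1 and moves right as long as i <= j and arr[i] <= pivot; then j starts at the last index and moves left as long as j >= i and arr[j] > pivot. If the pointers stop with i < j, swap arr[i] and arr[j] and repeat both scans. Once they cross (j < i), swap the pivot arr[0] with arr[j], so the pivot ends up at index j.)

Hoare-style two-pointer partition with pivot = 13:

Initial array: [13, 26, 9, 14, 7, 32, 25, 19, 23]

Pointers start at i = 1, j = 8.
i stops at index 1 (arr[1]=26 > 13), j stops at index 4 (arr[4]=7 <= 13): swap arr[1] and arr[4], array becomes [13, 7, 9, 14, 26, 32, 25, 19, 23]
i ends at 3, j ends at 2: the pointers have crossed (j < i), so scanning stops.

Swap pivot arr[0] with arr[2] to place pivot at position 2: [9, 7, 13, 14, 26, 32, 25, 19, 23]
Pivot position: 2

After partitioning with pivot 13, the array becomes [9, 7, 13, 14, 26, 32, 25, 19, 23]. The pivot is placed at index 2. All elements to the left of the pivot are <= 13, and all elements to the right are > 13.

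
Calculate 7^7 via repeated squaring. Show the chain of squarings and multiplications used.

Computing 7^7 by squaring (build up from 7^1; each line after the first costs one multiplication):

7^1 = 7
7^2 = (7^1)^2 = 7^2 = 49
7^3 = 7 * 7^2 = 7 * 49 = 343
7^6 = (7^3)^2 = 343^2 = 117649
7^7 = 7 * 7^6 = 7 * 117649 = 823543

Result: 823543
Multiplications needed: 4 (4 lines after 7^1)

7^7 = 823543. Using exponentiation by squaring, this requires 4 multiplications. The key idea: if the exponent is even, square the half-power; if odd, multiply by the base once.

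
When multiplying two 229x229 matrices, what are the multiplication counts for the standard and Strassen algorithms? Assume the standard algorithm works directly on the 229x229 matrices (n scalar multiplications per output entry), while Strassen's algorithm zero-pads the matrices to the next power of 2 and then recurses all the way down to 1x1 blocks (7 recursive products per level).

Matrix multiplication for 229x229 matrices:

Strassen's algorithm requires power-of-2 dimensions. Pad 229x229 to 256x256 (next power of 2).

Standard algorithm: 229^3 = 12008989 multiplications
Strassen's algorithm: 7^(log2(256)) = 7^8 = 5764801 multiplications
Savings: 12008989 - 5764801 = 6244188 multiplications

Standard: 12008989 multiplications (229^3). Strassen: 5764801 multiplications (7^8, after padding to 256x256). Strassen reduces 8 recursive multiplications to 7 at each level.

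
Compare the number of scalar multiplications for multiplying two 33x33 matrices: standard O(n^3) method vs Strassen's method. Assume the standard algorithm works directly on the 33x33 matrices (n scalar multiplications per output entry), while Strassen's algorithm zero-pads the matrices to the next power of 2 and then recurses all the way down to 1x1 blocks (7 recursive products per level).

Matrix multiplication for 33x33 matrices:

Strassen's algorithm requires power-of-2 dimensions. Pad 33x33 to 64x64 (next power of 2).

Standard algorithm: 33^3 = 35937 multiplications
Strassen's algorithm: 7^(log2(64)) = 7^6 = 117649 multiplications
Difference: 35937 - 117649 = -81712 (Strassen uses MORE here due to padding overhead — for small or just-over-power-of-2 n, padding can outweigh the per-level savings)

Standard: 35937 multiplications (33^3). Strassen: 117649 multiplications (7^6, after padding to 64x64). Strassen reduces 8 recursive multiplications to 7 at each level.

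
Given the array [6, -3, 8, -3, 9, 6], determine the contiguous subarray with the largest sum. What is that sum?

Using Kadane's algorithm on [6, -3, 8, -3, 9, 6]:

Scanning through the array:
Position 1 (value -3): max_ending_here = 3, max_so_far = 6
Position 2 (value 8): max_ending_here = 11, max_so_far = 11
Position 3 (value -3): max_ending_here = 8, max_so_far = 11
Position 4 (value 9): max_ending_here = 17, max_so_far = 17
Position 5 (value 6): max_ending_here = 23, max_so_far = 23

Maximum subarray: [6, -3, 8, -3, 9, 6]
Maximum sum: 23

The maximum subarray is [6, -3, 8, -3, 9, 6] with sum 23. This subarray runs from index 0 to index 5.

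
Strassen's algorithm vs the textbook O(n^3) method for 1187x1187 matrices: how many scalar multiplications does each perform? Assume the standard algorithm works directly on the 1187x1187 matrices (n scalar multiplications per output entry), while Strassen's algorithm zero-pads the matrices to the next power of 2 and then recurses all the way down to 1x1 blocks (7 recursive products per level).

Matrix multiplication for 1187x1187 matrices:

Strassen's algorithm requires power-of-2 dimensions. Pad 1187x1187 to 2048x2048 (next power of 2).

Standard algorithm: 1187^3 = 1672446203 multiplications
Strassen's algorithm: 7^(log2(2048)) = 7^11 = 1977326743 multiplications
Difference: 1672446203 - 1977326743 = -304880540 (Strassen uses MORE here due to padding overhead — for small or just-over-power-of-2 n, padding can outweigh the per-level savings)

Standard: 1672446203 multiplications (1187^3). Strassen: 1977326743 multiplications (7^11, after padding to 2048x2048). Strassen reduces 8 recursive multiplications to 7 at each level.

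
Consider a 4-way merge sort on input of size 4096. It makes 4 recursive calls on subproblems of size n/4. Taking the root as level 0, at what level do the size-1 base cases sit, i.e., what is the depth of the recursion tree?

For divide and conquer with division factor 4:

Problem sizes at each level:
Level 0: 4096
Level 1: 1024
Level 2: 256
Level 3: 64
Level 4: 16
Level 5: 4
Level 6: 1

The root is level 0 and the size-1 base case is level 6 (the tree spans levels 0 through 6, i.e. 7 levels counting the root), so the depth is the number of divisions: log_4(4096) = 6

The recursion tree depth is log_4(4096) = 6. At each level, the problem size is divided by 4, so it takes 6 divisions to reduce to a base case of size 1. The algorithm makes 4 recursive calls at each level.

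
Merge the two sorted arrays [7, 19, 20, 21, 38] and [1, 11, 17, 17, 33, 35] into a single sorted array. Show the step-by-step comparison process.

Merging process:

Compare 7 vs 1: take 1 from right. Merged: [1]
Compare 7 vs 11: take 7 from left. Merged: [1, 7]
Compare 19 vs 11: take 11 from right. Merged: [1, 7, 11]
Compare 19 vs 17: take 17 from right. Merged: [1, 7, 11, 17]
Compare 19 vs 17: take 17 from right. Merged: [1, 7, 11, 17, 17]
Compare 19 vs 33: take 19 from left. Merged: [1, 7, 11, 17, 17, 19]
Compare 20 vs 33: take 20 from left. Merged: [1, 7, 11, 17, 17, 19, 20]
Compare 21 vs 33: take 21 from left. Merged: [1, 7, 11, 17, 17, 19, 20, 21]
Compare 38 vs 33: take 33 from right. Merged: [1, 7, 11, 17, 17, 19, 20, 21, 33]
Compare 38 vs 35: take 35 from right. Merged: [1, 7, 11, 17, 17, 19, 20, 21, 33, 35]
Append remaining from left: [38]. Merged: [1, 7, 11, 17, 17, 19, 20, 21, 33, 35, 38]

Final merged array: [1, 7, 11, 17, 17, 19, 20, 21, 33, 35, 38]
Total comparisons: 10

The merged array is [1, 7, 11, 17, 17, 19, 20, 21, 33, 35, 38], requiring 10 comparisons. The merge step runs in O(n) time where n is the total number of elements.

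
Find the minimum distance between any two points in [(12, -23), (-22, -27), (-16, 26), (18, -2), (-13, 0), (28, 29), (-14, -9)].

Computing all pairwise distances among 7 points:

d((12, -23), (-22, -27)) = 34.2345
d((12, -23), (-16, 26)) = 56.4358
d((12, -23), (18, -2)) = 21.8403
d((12, -23), (-13, 0)) = 33.9706
d((12, -23), (28, 29)) = 54.4059
d((12, -23), (-14, -9)) = 29.5296
d((-22, -27), (-16, 26)) = 53.3385
d((-22, -27), (18, -2)) = 47.1699
d((-22, -27), (-13, 0)) = 28.4605
d((-22, -27), (28, 29)) = 75.0733
d((-22, -27), (-14, -9)) = 19.6977
d((-16, 26), (18, -2)) = 44.0454
d((-16, 26), (-13, 0)) = 26.1725
d((-16, 26), (28, 29)) = 44.1022
d((-16, 26), (-14, -9)) = 35.0571
d((18, -2), (-13, 0)) = 31.0644
d((18, -2), (28, 29)) = 32.573
d((18, -2), (-14, -9)) = 32.7567
d((-13, 0), (28, 29)) = 50.2195
d((-13, 0), (-14, -9)) = 9.0554 <-- minimum
d((28, 29), (-14, -9)) = 56.6392

Closest pair: (-13, 0) and (-14, -9) with distance 9.0554

The closest pair is (-13, 0) and (-14, -9) with Euclidean distance 9.0554. For 7 points, brute-force pairwise comparison is shown above. For large n, the divide-and-conquer algorithm (sort by x, recurse on halves, check the dividing strip) achieves O(n log n).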